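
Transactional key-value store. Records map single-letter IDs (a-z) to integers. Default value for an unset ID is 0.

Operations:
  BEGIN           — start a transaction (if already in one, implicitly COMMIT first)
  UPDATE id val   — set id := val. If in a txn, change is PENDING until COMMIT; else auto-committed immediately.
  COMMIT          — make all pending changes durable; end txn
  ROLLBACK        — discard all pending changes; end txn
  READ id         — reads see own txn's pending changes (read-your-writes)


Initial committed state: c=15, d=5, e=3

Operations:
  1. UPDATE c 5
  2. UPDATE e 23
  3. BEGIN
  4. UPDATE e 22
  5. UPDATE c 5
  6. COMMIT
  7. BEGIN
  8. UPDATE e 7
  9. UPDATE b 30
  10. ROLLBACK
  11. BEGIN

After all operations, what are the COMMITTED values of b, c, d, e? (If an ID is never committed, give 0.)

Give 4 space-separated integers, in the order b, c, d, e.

Initial committed: {c=15, d=5, e=3}
Op 1: UPDATE c=5 (auto-commit; committed c=5)
Op 2: UPDATE e=23 (auto-commit; committed e=23)
Op 3: BEGIN: in_txn=True, pending={}
Op 4: UPDATE e=22 (pending; pending now {e=22})
Op 5: UPDATE c=5 (pending; pending now {c=5, e=22})
Op 6: COMMIT: merged ['c', 'e'] into committed; committed now {c=5, d=5, e=22}
Op 7: BEGIN: in_txn=True, pending={}
Op 8: UPDATE e=7 (pending; pending now {e=7})
Op 9: UPDATE b=30 (pending; pending now {b=30, e=7})
Op 10: ROLLBACK: discarded pending ['b', 'e']; in_txn=False
Op 11: BEGIN: in_txn=True, pending={}
Final committed: {c=5, d=5, e=22}

Answer: 0 5 5 22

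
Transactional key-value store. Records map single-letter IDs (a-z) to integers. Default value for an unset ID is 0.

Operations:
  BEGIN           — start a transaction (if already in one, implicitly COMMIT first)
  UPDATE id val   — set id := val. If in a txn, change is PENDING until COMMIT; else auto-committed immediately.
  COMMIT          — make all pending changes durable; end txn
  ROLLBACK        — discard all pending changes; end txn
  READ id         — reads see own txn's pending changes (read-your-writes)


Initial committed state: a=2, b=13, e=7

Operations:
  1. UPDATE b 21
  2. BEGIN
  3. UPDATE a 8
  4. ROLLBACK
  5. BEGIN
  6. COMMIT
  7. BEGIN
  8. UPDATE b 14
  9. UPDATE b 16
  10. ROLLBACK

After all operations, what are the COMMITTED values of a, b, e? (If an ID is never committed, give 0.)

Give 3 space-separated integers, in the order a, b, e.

Initial committed: {a=2, b=13, e=7}
Op 1: UPDATE b=21 (auto-commit; committed b=21)
Op 2: BEGIN: in_txn=True, pending={}
Op 3: UPDATE a=8 (pending; pending now {a=8})
Op 4: ROLLBACK: discarded pending ['a']; in_txn=False
Op 5: BEGIN: in_txn=True, pending={}
Op 6: COMMIT: merged [] into committed; committed now {a=2, b=21, e=7}
Op 7: BEGIN: in_txn=True, pending={}
Op 8: UPDATE b=14 (pending; pending now {b=14})
Op 9: UPDATE b=16 (pending; pending now {b=16})
Op 10: ROLLBACK: discarded pending ['b']; in_txn=False
Final committed: {a=2, b=21, e=7}

Answer: 2 21 7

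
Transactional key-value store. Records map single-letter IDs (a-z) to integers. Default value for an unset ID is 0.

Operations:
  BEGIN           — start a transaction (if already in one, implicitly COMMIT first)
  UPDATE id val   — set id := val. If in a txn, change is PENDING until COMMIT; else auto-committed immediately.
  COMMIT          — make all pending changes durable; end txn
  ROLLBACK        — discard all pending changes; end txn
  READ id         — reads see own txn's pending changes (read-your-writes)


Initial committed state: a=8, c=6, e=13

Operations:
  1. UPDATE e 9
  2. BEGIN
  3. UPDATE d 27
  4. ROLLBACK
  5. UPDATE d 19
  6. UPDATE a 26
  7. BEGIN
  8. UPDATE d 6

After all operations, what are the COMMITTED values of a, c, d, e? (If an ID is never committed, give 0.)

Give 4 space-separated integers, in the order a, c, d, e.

Initial committed: {a=8, c=6, e=13}
Op 1: UPDATE e=9 (auto-commit; committed e=9)
Op 2: BEGIN: in_txn=True, pending={}
Op 3: UPDATE d=27 (pending; pending now {d=27})
Op 4: ROLLBACK: discarded pending ['d']; in_txn=False
Op 5: UPDATE d=19 (auto-commit; committed d=19)
Op 6: UPDATE a=26 (auto-commit; committed a=26)
Op 7: BEGIN: in_txn=True, pending={}
Op 8: UPDATE d=6 (pending; pending now {d=6})
Final committed: {a=26, c=6, d=19, e=9}

Answer: 26 6 19 9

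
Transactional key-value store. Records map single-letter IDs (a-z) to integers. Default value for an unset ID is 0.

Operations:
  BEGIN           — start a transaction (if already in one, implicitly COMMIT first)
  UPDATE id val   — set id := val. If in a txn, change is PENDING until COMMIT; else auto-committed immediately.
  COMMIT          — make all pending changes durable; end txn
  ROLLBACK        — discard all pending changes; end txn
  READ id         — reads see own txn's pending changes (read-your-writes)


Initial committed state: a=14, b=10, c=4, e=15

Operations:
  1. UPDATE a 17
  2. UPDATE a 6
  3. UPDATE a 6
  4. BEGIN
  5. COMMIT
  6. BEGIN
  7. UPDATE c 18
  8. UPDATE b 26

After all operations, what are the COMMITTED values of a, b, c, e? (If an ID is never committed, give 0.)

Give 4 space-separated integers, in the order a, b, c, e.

Initial committed: {a=14, b=10, c=4, e=15}
Op 1: UPDATE a=17 (auto-commit; committed a=17)
Op 2: UPDATE a=6 (auto-commit; committed a=6)
Op 3: UPDATE a=6 (auto-commit; committed a=6)
Op 4: BEGIN: in_txn=True, pending={}
Op 5: COMMIT: merged [] into committed; committed now {a=6, b=10, c=4, e=15}
Op 6: BEGIN: in_txn=True, pending={}
Op 7: UPDATE c=18 (pending; pending now {c=18})
Op 8: UPDATE b=26 (pending; pending now {b=26, c=18})
Final committed: {a=6, b=10, c=4, e=15}

Answer: 6 10 4 15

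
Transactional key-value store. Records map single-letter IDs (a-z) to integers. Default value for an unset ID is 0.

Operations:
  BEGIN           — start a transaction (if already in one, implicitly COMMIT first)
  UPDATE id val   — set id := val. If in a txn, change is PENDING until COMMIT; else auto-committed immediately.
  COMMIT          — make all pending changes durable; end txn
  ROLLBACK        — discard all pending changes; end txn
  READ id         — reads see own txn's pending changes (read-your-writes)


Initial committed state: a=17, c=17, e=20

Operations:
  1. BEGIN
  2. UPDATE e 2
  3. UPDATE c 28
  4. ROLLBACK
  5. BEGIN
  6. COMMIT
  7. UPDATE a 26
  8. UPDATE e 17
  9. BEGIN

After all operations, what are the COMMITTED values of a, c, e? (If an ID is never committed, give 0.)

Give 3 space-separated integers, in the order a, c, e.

Answer: 26 17 17

Derivation:
Initial committed: {a=17, c=17, e=20}
Op 1: BEGIN: in_txn=True, pending={}
Op 2: UPDATE e=2 (pending; pending now {e=2})
Op 3: UPDATE c=28 (pending; pending now {c=28, e=2})
Op 4: ROLLBACK: discarded pending ['c', 'e']; in_txn=False
Op 5: BEGIN: in_txn=True, pending={}
Op 6: COMMIT: merged [] into committed; committed now {a=17, c=17, e=20}
Op 7: UPDATE a=26 (auto-commit; committed a=26)
Op 8: UPDATE e=17 (auto-commit; committed e=17)
Op 9: BEGIN: in_txn=True, pending={}
Final committed: {a=26, c=17, e=17}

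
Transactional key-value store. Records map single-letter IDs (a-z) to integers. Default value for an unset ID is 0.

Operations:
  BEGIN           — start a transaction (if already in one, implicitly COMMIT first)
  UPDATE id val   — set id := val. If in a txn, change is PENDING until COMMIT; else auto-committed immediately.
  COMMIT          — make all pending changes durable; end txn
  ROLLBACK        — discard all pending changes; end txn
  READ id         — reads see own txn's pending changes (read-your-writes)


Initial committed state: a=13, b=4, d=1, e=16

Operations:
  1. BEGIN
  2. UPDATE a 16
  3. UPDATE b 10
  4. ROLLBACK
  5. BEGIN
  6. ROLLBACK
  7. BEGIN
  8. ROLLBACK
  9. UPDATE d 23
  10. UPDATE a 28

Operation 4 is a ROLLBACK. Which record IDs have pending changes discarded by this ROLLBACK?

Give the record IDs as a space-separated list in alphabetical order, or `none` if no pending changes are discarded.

Initial committed: {a=13, b=4, d=1, e=16}
Op 1: BEGIN: in_txn=True, pending={}
Op 2: UPDATE a=16 (pending; pending now {a=16})
Op 3: UPDATE b=10 (pending; pending now {a=16, b=10})
Op 4: ROLLBACK: discarded pending ['a', 'b']; in_txn=False
Op 5: BEGIN: in_txn=True, pending={}
Op 6: ROLLBACK: discarded pending []; in_txn=False
Op 7: BEGIN: in_txn=True, pending={}
Op 8: ROLLBACK: discarded pending []; in_txn=False
Op 9: UPDATE d=23 (auto-commit; committed d=23)
Op 10: UPDATE a=28 (auto-commit; committed a=28)
ROLLBACK at op 4 discards: ['a', 'b']

Answer: a b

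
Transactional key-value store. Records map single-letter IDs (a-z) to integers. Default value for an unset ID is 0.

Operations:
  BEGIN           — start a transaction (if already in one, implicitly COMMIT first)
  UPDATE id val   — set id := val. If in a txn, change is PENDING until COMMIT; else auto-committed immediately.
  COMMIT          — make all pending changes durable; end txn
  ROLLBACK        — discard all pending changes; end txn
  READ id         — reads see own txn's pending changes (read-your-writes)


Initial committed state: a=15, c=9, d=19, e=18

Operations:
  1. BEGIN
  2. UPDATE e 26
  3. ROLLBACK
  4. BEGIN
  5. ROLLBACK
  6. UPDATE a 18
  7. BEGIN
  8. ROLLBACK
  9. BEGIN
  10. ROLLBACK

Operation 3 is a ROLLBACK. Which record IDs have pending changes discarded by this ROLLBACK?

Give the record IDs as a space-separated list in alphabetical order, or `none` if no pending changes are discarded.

Initial committed: {a=15, c=9, d=19, e=18}
Op 1: BEGIN: in_txn=True, pending={}
Op 2: UPDATE e=26 (pending; pending now {e=26})
Op 3: ROLLBACK: discarded pending ['e']; in_txn=False
Op 4: BEGIN: in_txn=True, pending={}
Op 5: ROLLBACK: discarded pending []; in_txn=False
Op 6: UPDATE a=18 (auto-commit; committed a=18)
Op 7: BEGIN: in_txn=True, pending={}
Op 8: ROLLBACK: discarded pending []; in_txn=False
Op 9: BEGIN: in_txn=True, pending={}
Op 10: ROLLBACK: discarded pending []; in_txn=False
ROLLBACK at op 3 discards: ['e']

Answer: e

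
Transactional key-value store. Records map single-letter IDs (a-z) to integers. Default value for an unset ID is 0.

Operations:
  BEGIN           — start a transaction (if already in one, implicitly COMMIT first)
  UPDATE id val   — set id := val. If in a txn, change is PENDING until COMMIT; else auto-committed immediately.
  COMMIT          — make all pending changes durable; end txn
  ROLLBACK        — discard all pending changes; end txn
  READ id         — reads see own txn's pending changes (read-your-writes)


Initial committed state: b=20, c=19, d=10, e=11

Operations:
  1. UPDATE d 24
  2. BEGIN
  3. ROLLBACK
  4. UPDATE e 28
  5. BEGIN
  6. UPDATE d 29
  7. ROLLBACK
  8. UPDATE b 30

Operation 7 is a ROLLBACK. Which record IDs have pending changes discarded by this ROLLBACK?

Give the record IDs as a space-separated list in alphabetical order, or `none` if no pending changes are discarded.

Answer: d

Derivation:
Initial committed: {b=20, c=19, d=10, e=11}
Op 1: UPDATE d=24 (auto-commit; committed d=24)
Op 2: BEGIN: in_txn=True, pending={}
Op 3: ROLLBACK: discarded pending []; in_txn=False
Op 4: UPDATE e=28 (auto-commit; committed e=28)
Op 5: BEGIN: in_txn=True, pending={}
Op 6: UPDATE d=29 (pending; pending now {d=29})
Op 7: ROLLBACK: discarded pending ['d']; in_txn=False
Op 8: UPDATE b=30 (auto-commit; committed b=30)
ROLLBACK at op 7 discards: ['d']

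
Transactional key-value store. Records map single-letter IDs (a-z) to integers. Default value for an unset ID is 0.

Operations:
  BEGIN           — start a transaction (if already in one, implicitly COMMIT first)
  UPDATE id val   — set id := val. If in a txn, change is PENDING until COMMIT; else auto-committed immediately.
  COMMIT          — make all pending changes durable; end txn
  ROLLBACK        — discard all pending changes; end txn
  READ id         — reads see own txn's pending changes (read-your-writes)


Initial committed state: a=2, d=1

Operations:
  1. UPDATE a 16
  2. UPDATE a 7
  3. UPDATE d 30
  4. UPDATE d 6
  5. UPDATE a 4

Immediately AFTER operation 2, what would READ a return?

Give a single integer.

Answer: 7

Derivation:
Initial committed: {a=2, d=1}
Op 1: UPDATE a=16 (auto-commit; committed a=16)
Op 2: UPDATE a=7 (auto-commit; committed a=7)
After op 2: visible(a) = 7 (pending={}, committed={a=7, d=1})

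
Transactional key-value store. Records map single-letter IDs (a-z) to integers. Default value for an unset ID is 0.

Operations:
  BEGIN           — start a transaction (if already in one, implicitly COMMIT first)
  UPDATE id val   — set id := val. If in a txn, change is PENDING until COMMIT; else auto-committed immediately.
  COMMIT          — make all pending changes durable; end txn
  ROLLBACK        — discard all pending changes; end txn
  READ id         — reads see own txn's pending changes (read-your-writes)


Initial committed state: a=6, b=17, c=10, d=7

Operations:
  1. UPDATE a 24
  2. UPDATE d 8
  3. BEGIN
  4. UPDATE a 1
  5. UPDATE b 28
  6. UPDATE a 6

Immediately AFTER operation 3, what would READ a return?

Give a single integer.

Answer: 24

Derivation:
Initial committed: {a=6, b=17, c=10, d=7}
Op 1: UPDATE a=24 (auto-commit; committed a=24)
Op 2: UPDATE d=8 (auto-commit; committed d=8)
Op 3: BEGIN: in_txn=True, pending={}
After op 3: visible(a) = 24 (pending={}, committed={a=24, b=17, c=10, d=8})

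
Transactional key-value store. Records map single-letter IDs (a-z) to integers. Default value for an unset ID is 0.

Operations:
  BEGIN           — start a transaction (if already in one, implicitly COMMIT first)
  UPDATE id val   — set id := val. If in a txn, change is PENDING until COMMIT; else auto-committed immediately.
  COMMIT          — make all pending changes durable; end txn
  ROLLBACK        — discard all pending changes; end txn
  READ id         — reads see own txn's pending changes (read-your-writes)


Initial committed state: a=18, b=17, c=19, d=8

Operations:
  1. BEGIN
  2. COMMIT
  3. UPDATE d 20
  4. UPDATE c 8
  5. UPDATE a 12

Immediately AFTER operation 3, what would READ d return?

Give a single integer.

Initial committed: {a=18, b=17, c=19, d=8}
Op 1: BEGIN: in_txn=True, pending={}
Op 2: COMMIT: merged [] into committed; committed now {a=18, b=17, c=19, d=8}
Op 3: UPDATE d=20 (auto-commit; committed d=20)
After op 3: visible(d) = 20 (pending={}, committed={a=18, b=17, c=19, d=20})

Answer: 20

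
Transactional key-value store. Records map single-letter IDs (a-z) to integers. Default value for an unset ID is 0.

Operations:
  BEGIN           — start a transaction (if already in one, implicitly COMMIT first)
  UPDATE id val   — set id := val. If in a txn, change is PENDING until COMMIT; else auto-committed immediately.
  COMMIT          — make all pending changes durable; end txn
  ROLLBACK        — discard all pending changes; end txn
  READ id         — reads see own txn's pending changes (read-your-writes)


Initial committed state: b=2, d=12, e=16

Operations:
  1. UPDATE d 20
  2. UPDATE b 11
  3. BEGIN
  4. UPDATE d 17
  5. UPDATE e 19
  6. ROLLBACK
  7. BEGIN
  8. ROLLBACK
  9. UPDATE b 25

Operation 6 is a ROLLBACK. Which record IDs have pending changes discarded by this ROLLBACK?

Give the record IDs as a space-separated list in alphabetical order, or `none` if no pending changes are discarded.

Initial committed: {b=2, d=12, e=16}
Op 1: UPDATE d=20 (auto-commit; committed d=20)
Op 2: UPDATE b=11 (auto-commit; committed b=11)
Op 3: BEGIN: in_txn=True, pending={}
Op 4: UPDATE d=17 (pending; pending now {d=17})
Op 5: UPDATE e=19 (pending; pending now {d=17, e=19})
Op 6: ROLLBACK: discarded pending ['d', 'e']; in_txn=False
Op 7: BEGIN: in_txn=True, pending={}
Op 8: ROLLBACK: discarded pending []; in_txn=False
Op 9: UPDATE b=25 (auto-commit; committed b=25)
ROLLBACK at op 6 discards: ['d', 'e']

Answer: d e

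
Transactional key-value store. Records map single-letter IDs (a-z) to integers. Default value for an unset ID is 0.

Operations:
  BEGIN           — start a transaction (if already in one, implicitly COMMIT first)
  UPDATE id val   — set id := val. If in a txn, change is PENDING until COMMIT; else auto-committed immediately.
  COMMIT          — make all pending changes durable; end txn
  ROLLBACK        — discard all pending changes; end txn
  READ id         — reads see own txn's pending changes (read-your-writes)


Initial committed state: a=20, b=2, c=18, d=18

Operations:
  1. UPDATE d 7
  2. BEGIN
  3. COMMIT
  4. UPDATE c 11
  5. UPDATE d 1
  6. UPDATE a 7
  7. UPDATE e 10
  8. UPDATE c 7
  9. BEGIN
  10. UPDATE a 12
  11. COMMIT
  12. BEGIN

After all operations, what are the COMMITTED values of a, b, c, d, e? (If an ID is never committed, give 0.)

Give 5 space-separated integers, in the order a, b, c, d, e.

Answer: 12 2 7 1 10

Derivation:
Initial committed: {a=20, b=2, c=18, d=18}
Op 1: UPDATE d=7 (auto-commit; committed d=7)
Op 2: BEGIN: in_txn=True, pending={}
Op 3: COMMIT: merged [] into committed; committed now {a=20, b=2, c=18, d=7}
Op 4: UPDATE c=11 (auto-commit; committed c=11)
Op 5: UPDATE d=1 (auto-commit; committed d=1)
Op 6: UPDATE a=7 (auto-commit; committed a=7)
Op 7: UPDATE e=10 (auto-commit; committed e=10)
Op 8: UPDATE c=7 (auto-commit; committed c=7)
Op 9: BEGIN: in_txn=True, pending={}
Op 10: UPDATE a=12 (pending; pending now {a=12})
Op 11: COMMIT: merged ['a'] into committed; committed now {a=12, b=2, c=7, d=1, e=10}
Op 12: BEGIN: in_txn=True, pending={}
Final committed: {a=12, b=2, c=7, d=1, e=10}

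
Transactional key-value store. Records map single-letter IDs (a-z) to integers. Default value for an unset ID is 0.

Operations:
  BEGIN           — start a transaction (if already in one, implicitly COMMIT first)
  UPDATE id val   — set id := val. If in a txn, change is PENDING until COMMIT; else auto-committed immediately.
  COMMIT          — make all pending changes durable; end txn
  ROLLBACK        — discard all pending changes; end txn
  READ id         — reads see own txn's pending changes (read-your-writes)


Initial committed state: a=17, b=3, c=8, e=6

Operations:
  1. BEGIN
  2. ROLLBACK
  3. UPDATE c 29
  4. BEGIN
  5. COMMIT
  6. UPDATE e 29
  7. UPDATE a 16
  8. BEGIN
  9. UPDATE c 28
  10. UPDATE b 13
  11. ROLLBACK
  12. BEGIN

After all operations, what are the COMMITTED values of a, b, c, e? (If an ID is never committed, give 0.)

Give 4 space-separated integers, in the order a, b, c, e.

Answer: 16 3 29 29

Derivation:
Initial committed: {a=17, b=3, c=8, e=6}
Op 1: BEGIN: in_txn=True, pending={}
Op 2: ROLLBACK: discarded pending []; in_txn=False
Op 3: UPDATE c=29 (auto-commit; committed c=29)
Op 4: BEGIN: in_txn=True, pending={}
Op 5: COMMIT: merged [] into committed; committed now {a=17, b=3, c=29, e=6}
Op 6: UPDATE e=29 (auto-commit; committed e=29)
Op 7: UPDATE a=16 (auto-commit; committed a=16)
Op 8: BEGIN: in_txn=True, pending={}
Op 9: UPDATE c=28 (pending; pending now {c=28})
Op 10: UPDATE b=13 (pending; pending now {b=13, c=28})
Op 11: ROLLBACK: discarded pending ['b', 'c']; in_txn=False
Op 12: BEGIN: in_txn=True, pending={}
Final committed: {a=16, b=3, c=29, e=29}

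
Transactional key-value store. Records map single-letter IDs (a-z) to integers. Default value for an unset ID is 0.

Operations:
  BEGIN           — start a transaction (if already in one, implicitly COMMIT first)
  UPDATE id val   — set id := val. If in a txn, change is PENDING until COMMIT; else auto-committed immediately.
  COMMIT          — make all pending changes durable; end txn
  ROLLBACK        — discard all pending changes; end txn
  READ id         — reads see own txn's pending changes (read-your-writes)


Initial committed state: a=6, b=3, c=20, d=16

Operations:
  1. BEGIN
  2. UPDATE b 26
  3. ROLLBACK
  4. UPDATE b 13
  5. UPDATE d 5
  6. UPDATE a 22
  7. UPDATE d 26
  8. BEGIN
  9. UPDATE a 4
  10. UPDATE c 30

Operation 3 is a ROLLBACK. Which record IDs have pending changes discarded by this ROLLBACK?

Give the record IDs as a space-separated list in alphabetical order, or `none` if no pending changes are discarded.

Initial committed: {a=6, b=3, c=20, d=16}
Op 1: BEGIN: in_txn=True, pending={}
Op 2: UPDATE b=26 (pending; pending now {b=26})
Op 3: ROLLBACK: discarded pending ['b']; in_txn=False
Op 4: UPDATE b=13 (auto-commit; committed b=13)
Op 5: UPDATE d=5 (auto-commit; committed d=5)
Op 6: UPDATE a=22 (auto-commit; committed a=22)
Op 7: UPDATE d=26 (auto-commit; committed d=26)
Op 8: BEGIN: in_txn=True, pending={}
Op 9: UPDATE a=4 (pending; pending now {a=4})
Op 10: UPDATE c=30 (pending; pending now {a=4, c=30})
ROLLBACK at op 3 discards: ['b']

Answer: b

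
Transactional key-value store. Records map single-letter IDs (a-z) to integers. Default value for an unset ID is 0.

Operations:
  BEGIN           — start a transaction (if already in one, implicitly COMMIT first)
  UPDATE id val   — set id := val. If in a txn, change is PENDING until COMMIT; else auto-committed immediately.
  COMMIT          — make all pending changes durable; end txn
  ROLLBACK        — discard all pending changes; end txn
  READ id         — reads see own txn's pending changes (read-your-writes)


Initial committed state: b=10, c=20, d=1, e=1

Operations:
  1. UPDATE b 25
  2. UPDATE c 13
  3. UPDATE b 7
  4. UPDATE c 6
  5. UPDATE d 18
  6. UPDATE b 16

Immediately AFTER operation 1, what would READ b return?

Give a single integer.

Answer: 25

Derivation:
Initial committed: {b=10, c=20, d=1, e=1}
Op 1: UPDATE b=25 (auto-commit; committed b=25)
After op 1: visible(b) = 25 (pending={}, committed={b=25, c=20, d=1, e=1})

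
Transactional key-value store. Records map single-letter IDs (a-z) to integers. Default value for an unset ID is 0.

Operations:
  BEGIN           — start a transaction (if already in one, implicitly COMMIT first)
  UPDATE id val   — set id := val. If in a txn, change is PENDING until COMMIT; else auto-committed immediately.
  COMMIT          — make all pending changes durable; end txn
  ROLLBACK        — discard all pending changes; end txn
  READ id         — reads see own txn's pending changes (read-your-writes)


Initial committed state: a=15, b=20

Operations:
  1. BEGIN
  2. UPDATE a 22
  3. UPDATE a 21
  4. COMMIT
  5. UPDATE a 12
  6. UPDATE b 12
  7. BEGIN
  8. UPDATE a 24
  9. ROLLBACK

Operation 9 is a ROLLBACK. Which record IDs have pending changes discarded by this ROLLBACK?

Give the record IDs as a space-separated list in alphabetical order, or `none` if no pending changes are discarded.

Answer: a

Derivation:
Initial committed: {a=15, b=20}
Op 1: BEGIN: in_txn=True, pending={}
Op 2: UPDATE a=22 (pending; pending now {a=22})
Op 3: UPDATE a=21 (pending; pending now {a=21})
Op 4: COMMIT: merged ['a'] into committed; committed now {a=21, b=20}
Op 5: UPDATE a=12 (auto-commit; committed a=12)
Op 6: UPDATE b=12 (auto-commit; committed b=12)
Op 7: BEGIN: in_txn=True, pending={}
Op 8: UPDATE a=24 (pending; pending now {a=24})
Op 9: ROLLBACK: discarded pending ['a']; in_txn=False
ROLLBACK at op 9 discards: ['a']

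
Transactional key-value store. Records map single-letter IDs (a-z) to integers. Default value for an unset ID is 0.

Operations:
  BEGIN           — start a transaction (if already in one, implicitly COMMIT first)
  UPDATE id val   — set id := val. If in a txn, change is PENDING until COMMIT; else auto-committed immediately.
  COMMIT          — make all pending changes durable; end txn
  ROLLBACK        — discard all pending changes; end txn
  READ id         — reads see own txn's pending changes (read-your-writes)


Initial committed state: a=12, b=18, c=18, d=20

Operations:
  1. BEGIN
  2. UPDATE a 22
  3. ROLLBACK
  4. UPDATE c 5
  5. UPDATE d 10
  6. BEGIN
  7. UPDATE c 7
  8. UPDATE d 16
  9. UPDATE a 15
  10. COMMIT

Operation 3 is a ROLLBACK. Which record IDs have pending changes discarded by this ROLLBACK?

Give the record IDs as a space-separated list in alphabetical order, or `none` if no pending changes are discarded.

Initial committed: {a=12, b=18, c=18, d=20}
Op 1: BEGIN: in_txn=True, pending={}
Op 2: UPDATE a=22 (pending; pending now {a=22})
Op 3: ROLLBACK: discarded pending ['a']; in_txn=False
Op 4: UPDATE c=5 (auto-commit; committed c=5)
Op 5: UPDATE d=10 (auto-commit; committed d=10)
Op 6: BEGIN: in_txn=True, pending={}
Op 7: UPDATE c=7 (pending; pending now {c=7})
Op 8: UPDATE d=16 (pending; pending now {c=7, d=16})
Op 9: UPDATE a=15 (pending; pending now {a=15, c=7, d=16})
Op 10: COMMIT: merged ['a', 'c', 'd'] into committed; committed now {a=15, b=18, c=7, d=16}
ROLLBACK at op 3 discards: ['a']

Answer: a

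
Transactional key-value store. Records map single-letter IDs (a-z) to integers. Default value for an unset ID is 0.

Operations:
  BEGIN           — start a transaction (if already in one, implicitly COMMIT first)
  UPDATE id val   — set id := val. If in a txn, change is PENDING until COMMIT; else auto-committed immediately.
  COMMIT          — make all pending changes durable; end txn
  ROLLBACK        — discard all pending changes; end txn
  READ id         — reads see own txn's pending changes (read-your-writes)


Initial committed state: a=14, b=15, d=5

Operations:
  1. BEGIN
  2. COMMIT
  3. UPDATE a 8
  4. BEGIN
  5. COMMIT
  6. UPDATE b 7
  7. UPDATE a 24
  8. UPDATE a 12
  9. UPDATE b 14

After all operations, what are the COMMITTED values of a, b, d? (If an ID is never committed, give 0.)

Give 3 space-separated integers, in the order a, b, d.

Initial committed: {a=14, b=15, d=5}
Op 1: BEGIN: in_txn=True, pending={}
Op 2: COMMIT: merged [] into committed; committed now {a=14, b=15, d=5}
Op 3: UPDATE a=8 (auto-commit; committed a=8)
Op 4: BEGIN: in_txn=True, pending={}
Op 5: COMMIT: merged [] into committed; committed now {a=8, b=15, d=5}
Op 6: UPDATE b=7 (auto-commit; committed b=7)
Op 7: UPDATE a=24 (auto-commit; committed a=24)
Op 8: UPDATE a=12 (auto-commit; committed a=12)
Op 9: UPDATE b=14 (auto-commit; committed b=14)
Final committed: {a=12, b=14, d=5}

Answer: 12 14 5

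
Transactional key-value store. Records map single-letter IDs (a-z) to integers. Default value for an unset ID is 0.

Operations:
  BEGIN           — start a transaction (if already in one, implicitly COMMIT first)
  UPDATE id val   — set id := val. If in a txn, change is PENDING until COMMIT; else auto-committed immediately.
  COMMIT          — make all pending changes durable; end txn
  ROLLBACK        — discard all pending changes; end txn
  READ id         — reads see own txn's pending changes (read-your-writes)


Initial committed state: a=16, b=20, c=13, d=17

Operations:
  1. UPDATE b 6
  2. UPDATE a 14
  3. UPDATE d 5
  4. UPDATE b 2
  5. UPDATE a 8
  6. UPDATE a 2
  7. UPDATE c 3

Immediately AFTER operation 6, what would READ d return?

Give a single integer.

Initial committed: {a=16, b=20, c=13, d=17}
Op 1: UPDATE b=6 (auto-commit; committed b=6)
Op 2: UPDATE a=14 (auto-commit; committed a=14)
Op 3: UPDATE d=5 (auto-commit; committed d=5)
Op 4: UPDATE b=2 (auto-commit; committed b=2)
Op 5: UPDATE a=8 (auto-commit; committed a=8)
Op 6: UPDATE a=2 (auto-commit; committed a=2)
After op 6: visible(d) = 5 (pending={}, committed={a=2, b=2, c=13, d=5})

Answer: 5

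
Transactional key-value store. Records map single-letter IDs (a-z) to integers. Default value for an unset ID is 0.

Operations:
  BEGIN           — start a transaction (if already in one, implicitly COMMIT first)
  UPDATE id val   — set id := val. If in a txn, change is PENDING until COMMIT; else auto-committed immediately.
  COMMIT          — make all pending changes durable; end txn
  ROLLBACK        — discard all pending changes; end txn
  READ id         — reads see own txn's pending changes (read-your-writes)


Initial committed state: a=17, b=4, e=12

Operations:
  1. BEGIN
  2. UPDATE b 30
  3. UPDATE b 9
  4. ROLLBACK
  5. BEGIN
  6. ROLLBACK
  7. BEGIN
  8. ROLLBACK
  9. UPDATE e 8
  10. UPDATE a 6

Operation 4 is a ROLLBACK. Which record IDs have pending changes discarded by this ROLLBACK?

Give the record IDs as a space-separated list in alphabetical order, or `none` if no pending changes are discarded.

Answer: b

Derivation:
Initial committed: {a=17, b=4, e=12}
Op 1: BEGIN: in_txn=True, pending={}
Op 2: UPDATE b=30 (pending; pending now {b=30})
Op 3: UPDATE b=9 (pending; pending now {b=9})
Op 4: ROLLBACK: discarded pending ['b']; in_txn=False
Op 5: BEGIN: in_txn=True, pending={}
Op 6: ROLLBACK: discarded pending []; in_txn=False
Op 7: BEGIN: in_txn=True, pending={}
Op 8: ROLLBACK: discarded pending []; in_txn=False
Op 9: UPDATE e=8 (auto-commit; committed e=8)
Op 10: UPDATE a=6 (auto-commit; committed a=6)
ROLLBACK at op 4 discards: ['b']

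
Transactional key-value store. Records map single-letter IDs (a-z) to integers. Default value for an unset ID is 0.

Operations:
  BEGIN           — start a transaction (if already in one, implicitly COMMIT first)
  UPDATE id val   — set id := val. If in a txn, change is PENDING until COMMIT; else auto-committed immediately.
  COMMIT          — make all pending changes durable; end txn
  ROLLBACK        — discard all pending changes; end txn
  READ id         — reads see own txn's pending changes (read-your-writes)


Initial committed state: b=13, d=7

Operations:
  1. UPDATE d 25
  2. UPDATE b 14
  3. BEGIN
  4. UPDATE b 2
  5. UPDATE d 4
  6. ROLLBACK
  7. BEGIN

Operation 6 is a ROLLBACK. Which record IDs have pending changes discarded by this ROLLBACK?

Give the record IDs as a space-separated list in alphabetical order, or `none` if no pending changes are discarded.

Answer: b d

Derivation:
Initial committed: {b=13, d=7}
Op 1: UPDATE d=25 (auto-commit; committed d=25)
Op 2: UPDATE b=14 (auto-commit; committed b=14)
Op 3: BEGIN: in_txn=True, pending={}
Op 4: UPDATE b=2 (pending; pending now {b=2})
Op 5: UPDATE d=4 (pending; pending now {b=2, d=4})
Op 6: ROLLBACK: discarded pending ['b', 'd']; in_txn=False
Op 7: BEGIN: in_txn=True, pending={}
ROLLBACK at op 6 discards: ['b', 'd']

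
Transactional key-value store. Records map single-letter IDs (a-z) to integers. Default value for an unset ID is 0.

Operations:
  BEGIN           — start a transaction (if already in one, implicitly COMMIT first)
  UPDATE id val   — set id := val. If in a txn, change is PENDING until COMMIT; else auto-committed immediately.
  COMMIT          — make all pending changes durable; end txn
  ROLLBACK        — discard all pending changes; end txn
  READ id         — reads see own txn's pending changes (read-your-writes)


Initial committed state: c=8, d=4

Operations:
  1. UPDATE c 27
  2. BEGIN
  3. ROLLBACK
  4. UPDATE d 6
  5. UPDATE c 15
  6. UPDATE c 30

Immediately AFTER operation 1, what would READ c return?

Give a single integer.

Initial committed: {c=8, d=4}
Op 1: UPDATE c=27 (auto-commit; committed c=27)
After op 1: visible(c) = 27 (pending={}, committed={c=27, d=4})

Answer: 27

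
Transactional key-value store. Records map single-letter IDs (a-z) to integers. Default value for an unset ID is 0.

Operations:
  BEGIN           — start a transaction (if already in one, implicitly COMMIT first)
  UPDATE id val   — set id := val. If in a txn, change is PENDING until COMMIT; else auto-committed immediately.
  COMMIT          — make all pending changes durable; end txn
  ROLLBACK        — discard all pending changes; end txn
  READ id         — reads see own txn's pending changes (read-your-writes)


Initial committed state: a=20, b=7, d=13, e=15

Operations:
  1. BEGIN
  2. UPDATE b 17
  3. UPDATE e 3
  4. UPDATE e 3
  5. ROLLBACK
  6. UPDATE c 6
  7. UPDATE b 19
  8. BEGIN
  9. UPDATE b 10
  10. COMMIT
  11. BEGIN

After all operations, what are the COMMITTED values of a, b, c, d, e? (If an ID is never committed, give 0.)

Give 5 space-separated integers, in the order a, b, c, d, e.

Answer: 20 10 6 13 15

Derivation:
Initial committed: {a=20, b=7, d=13, e=15}
Op 1: BEGIN: in_txn=True, pending={}
Op 2: UPDATE b=17 (pending; pending now {b=17})
Op 3: UPDATE e=3 (pending; pending now {b=17, e=3})
Op 4: UPDATE e=3 (pending; pending now {b=17, e=3})
Op 5: ROLLBACK: discarded pending ['b', 'e']; in_txn=False
Op 6: UPDATE c=6 (auto-commit; committed c=6)
Op 7: UPDATE b=19 (auto-commit; committed b=19)
Op 8: BEGIN: in_txn=True, pending={}
Op 9: UPDATE b=10 (pending; pending now {b=10})
Op 10: COMMIT: merged ['b'] into committed; committed now {a=20, b=10, c=6, d=13, e=15}
Op 11: BEGIN: in_txn=True, pending={}
Final committed: {a=20, b=10, c=6, d=13, e=15}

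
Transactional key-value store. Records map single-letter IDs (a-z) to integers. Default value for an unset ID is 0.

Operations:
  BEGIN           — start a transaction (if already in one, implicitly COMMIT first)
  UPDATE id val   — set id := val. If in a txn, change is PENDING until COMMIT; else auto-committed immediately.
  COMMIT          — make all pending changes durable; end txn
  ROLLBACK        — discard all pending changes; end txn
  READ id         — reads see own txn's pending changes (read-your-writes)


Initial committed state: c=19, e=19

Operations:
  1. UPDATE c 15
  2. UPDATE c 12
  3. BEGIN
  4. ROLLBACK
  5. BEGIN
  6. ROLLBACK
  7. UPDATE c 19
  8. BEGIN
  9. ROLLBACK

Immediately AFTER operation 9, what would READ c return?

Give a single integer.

Answer: 19

Derivation:
Initial committed: {c=19, e=19}
Op 1: UPDATE c=15 (auto-commit; committed c=15)
Op 2: UPDATE c=12 (auto-commit; committed c=12)
Op 3: BEGIN: in_txn=True, pending={}
Op 4: ROLLBACK: discarded pending []; in_txn=False
Op 5: BEGIN: in_txn=True, pending={}
Op 6: ROLLBACK: discarded pending []; in_txn=False
Op 7: UPDATE c=19 (auto-commit; committed c=19)
Op 8: BEGIN: in_txn=True, pending={}
Op 9: ROLLBACK: discarded pending []; in_txn=False
After op 9: visible(c) = 19 (pending={}, committed={c=19, e=19})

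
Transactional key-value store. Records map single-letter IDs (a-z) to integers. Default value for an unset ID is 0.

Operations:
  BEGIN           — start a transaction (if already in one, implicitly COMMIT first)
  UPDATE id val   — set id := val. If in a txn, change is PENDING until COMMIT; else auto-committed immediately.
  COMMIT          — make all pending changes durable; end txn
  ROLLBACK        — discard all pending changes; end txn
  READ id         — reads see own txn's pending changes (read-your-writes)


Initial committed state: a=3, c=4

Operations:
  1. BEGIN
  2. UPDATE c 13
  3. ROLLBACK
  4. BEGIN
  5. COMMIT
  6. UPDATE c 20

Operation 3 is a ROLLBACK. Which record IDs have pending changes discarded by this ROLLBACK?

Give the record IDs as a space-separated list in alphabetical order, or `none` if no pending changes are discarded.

Initial committed: {a=3, c=4}
Op 1: BEGIN: in_txn=True, pending={}
Op 2: UPDATE c=13 (pending; pending now {c=13})
Op 3: ROLLBACK: discarded pending ['c']; in_txn=False
Op 4: BEGIN: in_txn=True, pending={}
Op 5: COMMIT: merged [] into committed; committed now {a=3, c=4}
Op 6: UPDATE c=20 (auto-commit; committed c=20)
ROLLBACK at op 3 discards: ['c']

Answer: c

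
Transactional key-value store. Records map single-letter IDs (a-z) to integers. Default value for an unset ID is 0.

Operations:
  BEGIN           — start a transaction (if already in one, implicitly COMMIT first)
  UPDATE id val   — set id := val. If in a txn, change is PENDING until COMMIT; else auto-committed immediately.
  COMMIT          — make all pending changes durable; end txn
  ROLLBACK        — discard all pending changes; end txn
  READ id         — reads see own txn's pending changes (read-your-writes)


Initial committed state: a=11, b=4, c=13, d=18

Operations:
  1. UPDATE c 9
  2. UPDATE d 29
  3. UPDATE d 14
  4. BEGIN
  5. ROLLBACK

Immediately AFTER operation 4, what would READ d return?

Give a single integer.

Answer: 14

Derivation:
Initial committed: {a=11, b=4, c=13, d=18}
Op 1: UPDATE c=9 (auto-commit; committed c=9)
Op 2: UPDATE d=29 (auto-commit; committed d=29)
Op 3: UPDATE d=14 (auto-commit; committed d=14)
Op 4: BEGIN: in_txn=True, pending={}
After op 4: visible(d) = 14 (pending={}, committed={a=11, b=4, c=9, d=14})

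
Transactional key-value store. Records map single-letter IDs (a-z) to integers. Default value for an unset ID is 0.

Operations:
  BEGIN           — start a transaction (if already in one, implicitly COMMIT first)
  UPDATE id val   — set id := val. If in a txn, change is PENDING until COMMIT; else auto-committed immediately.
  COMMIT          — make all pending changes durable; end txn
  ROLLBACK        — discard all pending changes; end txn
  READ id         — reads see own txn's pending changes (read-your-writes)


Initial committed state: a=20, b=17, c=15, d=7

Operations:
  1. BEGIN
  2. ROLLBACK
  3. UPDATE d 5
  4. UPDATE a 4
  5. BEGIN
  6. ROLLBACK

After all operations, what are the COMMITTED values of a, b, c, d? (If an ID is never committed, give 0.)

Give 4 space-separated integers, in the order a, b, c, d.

Answer: 4 17 15 5

Derivation:
Initial committed: {a=20, b=17, c=15, d=7}
Op 1: BEGIN: in_txn=True, pending={}
Op 2: ROLLBACK: discarded pending []; in_txn=False
Op 3: UPDATE d=5 (auto-commit; committed d=5)
Op 4: UPDATE a=4 (auto-commit; committed a=4)
Op 5: BEGIN: in_txn=True, pending={}
Op 6: ROLLBACK: discarded pending []; in_txn=False
Final committed: {a=4, b=17, c=15, d=5}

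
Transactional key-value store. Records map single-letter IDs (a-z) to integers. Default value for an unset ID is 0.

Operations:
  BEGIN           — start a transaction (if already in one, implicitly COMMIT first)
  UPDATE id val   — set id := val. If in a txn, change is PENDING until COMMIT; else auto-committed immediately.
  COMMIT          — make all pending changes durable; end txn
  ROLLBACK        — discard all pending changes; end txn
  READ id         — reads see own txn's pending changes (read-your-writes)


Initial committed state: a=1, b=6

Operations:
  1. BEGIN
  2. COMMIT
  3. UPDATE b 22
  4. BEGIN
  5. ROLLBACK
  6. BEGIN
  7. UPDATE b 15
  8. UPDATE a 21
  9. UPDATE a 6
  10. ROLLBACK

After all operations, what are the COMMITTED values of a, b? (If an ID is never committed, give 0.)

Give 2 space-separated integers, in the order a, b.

Initial committed: {a=1, b=6}
Op 1: BEGIN: in_txn=True, pending={}
Op 2: COMMIT: merged [] into committed; committed now {a=1, b=6}
Op 3: UPDATE b=22 (auto-commit; committed b=22)
Op 4: BEGIN: in_txn=True, pending={}
Op 5: ROLLBACK: discarded pending []; in_txn=False
Op 6: BEGIN: in_txn=True, pending={}
Op 7: UPDATE b=15 (pending; pending now {b=15})
Op 8: UPDATE a=21 (pending; pending now {a=21, b=15})
Op 9: UPDATE a=6 (pending; pending now {a=6, b=15})
Op 10: ROLLBACK: discarded pending ['a', 'b']; in_txn=False
Final committed: {a=1, b=22}

Answer: 1 22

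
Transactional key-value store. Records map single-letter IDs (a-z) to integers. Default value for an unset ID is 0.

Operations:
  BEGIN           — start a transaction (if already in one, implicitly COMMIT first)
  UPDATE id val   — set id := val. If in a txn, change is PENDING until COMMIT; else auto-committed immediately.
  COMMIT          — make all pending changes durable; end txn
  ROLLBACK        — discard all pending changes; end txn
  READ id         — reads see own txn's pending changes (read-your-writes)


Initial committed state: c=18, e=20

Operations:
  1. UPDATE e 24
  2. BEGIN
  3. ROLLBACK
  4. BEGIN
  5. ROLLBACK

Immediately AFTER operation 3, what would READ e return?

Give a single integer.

Initial committed: {c=18, e=20}
Op 1: UPDATE e=24 (auto-commit; committed e=24)
Op 2: BEGIN: in_txn=True, pending={}
Op 3: ROLLBACK: discarded pending []; in_txn=False
After op 3: visible(e) = 24 (pending={}, committed={c=18, e=24})

Answer: 24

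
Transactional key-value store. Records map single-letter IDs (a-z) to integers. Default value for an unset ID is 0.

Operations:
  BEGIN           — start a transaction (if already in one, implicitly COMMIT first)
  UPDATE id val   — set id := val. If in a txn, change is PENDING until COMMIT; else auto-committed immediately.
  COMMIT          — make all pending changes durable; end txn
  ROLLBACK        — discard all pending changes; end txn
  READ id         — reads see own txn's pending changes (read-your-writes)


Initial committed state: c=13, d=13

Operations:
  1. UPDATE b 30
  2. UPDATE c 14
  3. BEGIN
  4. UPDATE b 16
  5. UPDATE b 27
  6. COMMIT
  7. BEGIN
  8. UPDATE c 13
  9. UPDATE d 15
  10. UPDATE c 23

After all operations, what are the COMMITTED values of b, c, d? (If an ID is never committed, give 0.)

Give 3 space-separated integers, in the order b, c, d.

Initial committed: {c=13, d=13}
Op 1: UPDATE b=30 (auto-commit; committed b=30)
Op 2: UPDATE c=14 (auto-commit; committed c=14)
Op 3: BEGIN: in_txn=True, pending={}
Op 4: UPDATE b=16 (pending; pending now {b=16})
Op 5: UPDATE b=27 (pending; pending now {b=27})
Op 6: COMMIT: merged ['b'] into committed; committed now {b=27, c=14, d=13}
Op 7: BEGIN: in_txn=True, pending={}
Op 8: UPDATE c=13 (pending; pending now {c=13})
Op 9: UPDATE d=15 (pending; pending now {c=13, d=15})
Op 10: UPDATE c=23 (pending; pending now {c=23, d=15})
Final committed: {b=27, c=14, d=13}

Answer: 27 14 13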